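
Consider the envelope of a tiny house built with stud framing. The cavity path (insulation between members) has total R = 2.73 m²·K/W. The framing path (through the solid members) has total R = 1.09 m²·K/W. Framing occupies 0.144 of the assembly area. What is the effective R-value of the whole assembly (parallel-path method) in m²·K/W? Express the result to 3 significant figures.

2.24 m²·K/W

U_eff = 0.856/2.73 + 0.144/1.09 = 0.3136 + 0.1321 = 0.4457
R_eff = 1/U_eff = 2.244 m²·K/W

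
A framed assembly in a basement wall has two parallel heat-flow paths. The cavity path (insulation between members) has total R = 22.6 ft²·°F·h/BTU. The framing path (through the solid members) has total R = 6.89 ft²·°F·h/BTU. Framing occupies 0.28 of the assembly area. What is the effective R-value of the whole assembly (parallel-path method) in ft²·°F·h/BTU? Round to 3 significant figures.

13.8 ft²·°F·h/BTU

U_eff = 0.72/22.6 + 0.28/6.89 = 0.03186 + 0.04064 = 0.0725
R_eff = 1/U_eff = 13.79 ft²·°F·h/BTU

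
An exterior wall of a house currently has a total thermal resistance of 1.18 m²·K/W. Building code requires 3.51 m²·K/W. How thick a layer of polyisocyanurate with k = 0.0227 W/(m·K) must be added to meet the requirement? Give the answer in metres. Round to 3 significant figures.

ΔR = 3.51 − 1.18 = 2.33 m²·K/W
L = ΔR × k = 2.33 × 0.0227 = 0.05289 m

0.0529 m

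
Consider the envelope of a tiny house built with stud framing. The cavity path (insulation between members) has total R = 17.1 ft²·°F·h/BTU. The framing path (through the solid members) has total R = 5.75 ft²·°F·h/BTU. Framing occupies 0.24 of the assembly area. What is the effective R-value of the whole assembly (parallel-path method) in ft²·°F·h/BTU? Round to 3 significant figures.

11.6 ft²·°F·h/BTU

U_eff = 0.76/17.1 + 0.24/5.75 = 0.04444 + 0.04174 = 0.08618
R_eff = 1/U_eff = 11.6 ft²·°F·h/BTU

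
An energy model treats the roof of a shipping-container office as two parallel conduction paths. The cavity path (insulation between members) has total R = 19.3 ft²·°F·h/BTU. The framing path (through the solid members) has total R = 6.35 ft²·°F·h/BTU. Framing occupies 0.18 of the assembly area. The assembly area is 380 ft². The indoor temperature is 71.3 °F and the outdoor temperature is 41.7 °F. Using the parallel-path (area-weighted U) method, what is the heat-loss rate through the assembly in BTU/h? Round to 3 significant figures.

797 BTU/h

U_eff = 0.82/19.3 + 0.18/6.35 = 0.04249 + 0.02835 = 0.07083
R_eff = 1/U_eff = 14.12 ft²·°F·h/BTU
Q = 380 × (71.3 − 41.7) / 14.12 = 796.7 BTU/h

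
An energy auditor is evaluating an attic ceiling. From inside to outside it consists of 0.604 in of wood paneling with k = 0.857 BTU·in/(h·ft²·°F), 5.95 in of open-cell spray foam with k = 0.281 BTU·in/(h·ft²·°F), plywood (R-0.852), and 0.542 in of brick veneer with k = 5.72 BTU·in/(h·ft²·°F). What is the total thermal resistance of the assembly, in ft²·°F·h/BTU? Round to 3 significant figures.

22.8 ft²·°F·h/BTU

0.604/0.857 = 0.7048
5.95/0.281 = 21.17
0.542/5.72 = 0.09476
R_total = 0.7048 + 21.17 + 0.852 + 0.09476 = 22.83 ft²·°F·h/BTU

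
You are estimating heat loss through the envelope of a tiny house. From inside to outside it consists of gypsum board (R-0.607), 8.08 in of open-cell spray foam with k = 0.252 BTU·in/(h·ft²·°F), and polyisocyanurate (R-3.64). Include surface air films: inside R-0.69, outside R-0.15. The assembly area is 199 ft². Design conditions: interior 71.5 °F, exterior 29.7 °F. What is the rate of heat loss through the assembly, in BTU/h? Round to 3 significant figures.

224 BTU/h

8.08/0.252 = 32.06
R_total = 0.69 + 0.607 + 32.06 + 3.64 + 0.15 = 37.15 ft²·°F·h/BTU
Q = A·ΔT/R = 199 × (71.5 − 29.7) / 37.15 = 223.9 BTU/h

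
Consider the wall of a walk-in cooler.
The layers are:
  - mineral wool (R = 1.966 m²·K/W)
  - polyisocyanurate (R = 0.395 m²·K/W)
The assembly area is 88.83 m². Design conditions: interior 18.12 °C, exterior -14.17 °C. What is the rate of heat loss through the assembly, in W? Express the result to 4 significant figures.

R_total = 1.966 + 0.395 = 2.361 m²·K/W
Q = A·ΔT/R = 88.83 × (18.12 − (-14.17)) / 2.361 = 1214.9 W

1215 W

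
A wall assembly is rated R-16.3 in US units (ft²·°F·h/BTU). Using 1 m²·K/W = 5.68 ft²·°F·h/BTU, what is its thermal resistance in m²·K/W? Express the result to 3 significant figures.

2.87 m²·K/W

R_SI = 16.3/5.68 = 2.87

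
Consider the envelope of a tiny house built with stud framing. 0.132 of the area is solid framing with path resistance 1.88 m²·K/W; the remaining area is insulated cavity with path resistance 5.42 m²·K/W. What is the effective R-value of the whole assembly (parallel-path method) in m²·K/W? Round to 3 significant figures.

U_eff = 0.868/5.42 + 0.132/1.88 = 0.1601 + 0.07021 = 0.2304
R_eff = 1/U_eff = 4.341 m²·K/W

4.34 m²·K/W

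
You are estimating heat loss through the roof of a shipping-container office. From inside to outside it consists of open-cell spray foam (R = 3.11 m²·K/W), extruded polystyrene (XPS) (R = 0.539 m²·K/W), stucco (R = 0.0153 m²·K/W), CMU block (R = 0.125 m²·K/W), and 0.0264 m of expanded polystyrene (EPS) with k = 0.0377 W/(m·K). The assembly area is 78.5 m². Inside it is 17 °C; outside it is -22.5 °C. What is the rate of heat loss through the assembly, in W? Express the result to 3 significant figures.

0.0264/0.0377 = 0.7003
R_total = 3.11 + 0.539 + 0.0153 + 0.125 + 0.7003 = 4.49 m²·K/W
Q = A·ΔT/R = 78.5 × (17 − (-22.5)) / 4.49 = 690.7 W

691 W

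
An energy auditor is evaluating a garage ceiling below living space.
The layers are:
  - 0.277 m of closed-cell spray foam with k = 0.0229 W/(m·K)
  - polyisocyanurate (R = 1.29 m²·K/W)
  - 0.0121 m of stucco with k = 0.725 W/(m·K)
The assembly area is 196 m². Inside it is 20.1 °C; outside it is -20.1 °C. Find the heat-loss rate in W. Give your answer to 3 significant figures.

588 W

0.277/0.0229 = 12.1
0.0121/0.725 = 0.01669
R_total = 12.1 + 1.29 + 0.01669 = 13.4 m²·K/W
Q = A·ΔT/R = 196 × (20.1 − (-20.1)) / 13.4 = 587.9 W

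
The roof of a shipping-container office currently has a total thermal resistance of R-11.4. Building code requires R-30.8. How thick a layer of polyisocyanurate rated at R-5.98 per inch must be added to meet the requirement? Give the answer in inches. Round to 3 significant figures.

ΔR = 30.8 − 11.4 = 19.4 ft²·°F·h/BTU
L = ΔR / (R/in) = 19.4/5.98 = 3.244 in

3.24 in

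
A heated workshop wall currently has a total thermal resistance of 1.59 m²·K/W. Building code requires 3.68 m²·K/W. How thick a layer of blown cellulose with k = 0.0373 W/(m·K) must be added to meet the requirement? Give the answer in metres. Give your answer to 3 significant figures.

ΔR = 3.68 − 1.59 = 2.09 m²·K/W
L = ΔR × k = 2.09 × 0.0373 = 0.07796 m

0.0780 m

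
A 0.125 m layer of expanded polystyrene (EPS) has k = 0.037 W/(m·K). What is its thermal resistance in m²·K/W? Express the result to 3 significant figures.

R = L/k = 0.125/0.037 = 3.378 m²·K/W

3.38 m²·K/W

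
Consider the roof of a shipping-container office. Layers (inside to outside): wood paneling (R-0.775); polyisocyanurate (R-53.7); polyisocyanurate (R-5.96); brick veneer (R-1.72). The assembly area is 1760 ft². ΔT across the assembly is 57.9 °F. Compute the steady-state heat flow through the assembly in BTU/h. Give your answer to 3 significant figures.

R_total = 0.775 + 53.7 + 5.96 + 1.72 = 62.16 ft²·°F·h/BTU
Q = A·ΔT/R = 1760 × 57.9 / 62.16 = 1640 BTU/h

1640 BTU/h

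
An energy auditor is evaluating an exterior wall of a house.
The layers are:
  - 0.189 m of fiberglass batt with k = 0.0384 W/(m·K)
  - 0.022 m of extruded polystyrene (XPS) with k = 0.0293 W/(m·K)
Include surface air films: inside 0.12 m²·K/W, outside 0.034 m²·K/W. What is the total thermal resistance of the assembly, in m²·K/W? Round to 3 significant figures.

0.189/0.0384 = 4.922
0.022/0.0293 = 0.7509
R_total = 0.12 + 4.922 + 0.7509 + 0.034 = 5.827 m²·K/W

5.83 m²·K/W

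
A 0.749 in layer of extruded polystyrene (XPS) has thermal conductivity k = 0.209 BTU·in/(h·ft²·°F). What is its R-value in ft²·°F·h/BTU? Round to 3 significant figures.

R = L/k = 0.749/0.209 = 3.584 ft²·°F·h/BTU

3.58 ft²·°F·h/BTU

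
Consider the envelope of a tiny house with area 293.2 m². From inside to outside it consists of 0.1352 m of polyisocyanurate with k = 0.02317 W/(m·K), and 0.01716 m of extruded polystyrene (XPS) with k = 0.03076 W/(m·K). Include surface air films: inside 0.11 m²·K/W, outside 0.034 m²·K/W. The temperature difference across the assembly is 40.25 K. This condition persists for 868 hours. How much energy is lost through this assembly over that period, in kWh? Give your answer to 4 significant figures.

0.1352/0.02317 = 5.8351
0.01716/0.03076 = 0.55787
R_total = 0.11 + 5.8351 + 0.55787 + 0.034 = 6.537 m²·K/W
Q = 293.2 × 40.25 / 6.537 = 1805.3 W
E = 1805.3 W × 868 h / 1000 = 1567 kWh

1567 kWh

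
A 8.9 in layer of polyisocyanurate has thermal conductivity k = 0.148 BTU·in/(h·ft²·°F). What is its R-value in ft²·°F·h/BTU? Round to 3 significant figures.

R = L/k = 8.9/0.148 = 60.14 ft²·°F·h/BTU

60.1 ft²·°F·h/BTU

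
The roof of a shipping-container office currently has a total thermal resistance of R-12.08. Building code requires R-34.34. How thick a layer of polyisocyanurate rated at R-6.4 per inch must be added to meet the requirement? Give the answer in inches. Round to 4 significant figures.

3.478 in

ΔR = 34.34 − 12.08 = 22.26 ft²·°F·h/BTU
L = ΔR / (R/in) = 22.26/6.4 = 3.4781 in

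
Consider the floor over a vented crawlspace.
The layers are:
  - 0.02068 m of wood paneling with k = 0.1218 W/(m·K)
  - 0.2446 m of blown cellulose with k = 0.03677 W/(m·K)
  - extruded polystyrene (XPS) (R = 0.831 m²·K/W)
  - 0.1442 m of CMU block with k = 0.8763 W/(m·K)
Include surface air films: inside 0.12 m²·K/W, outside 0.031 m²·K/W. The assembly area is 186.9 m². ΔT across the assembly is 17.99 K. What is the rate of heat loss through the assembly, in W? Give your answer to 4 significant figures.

0.02068/0.1218 = 0.16979
0.2446/0.03677 = 6.6522
0.1442/0.8763 = 0.16456
R_total = 0.12 + 0.16979 + 6.6522 + 0.831 + 0.16456 + 0.031 = 7.9685 m²·K/W
Q = A·ΔT/R = 186.9 × 17.99 / 7.9685 = 421.95 W

422.0 W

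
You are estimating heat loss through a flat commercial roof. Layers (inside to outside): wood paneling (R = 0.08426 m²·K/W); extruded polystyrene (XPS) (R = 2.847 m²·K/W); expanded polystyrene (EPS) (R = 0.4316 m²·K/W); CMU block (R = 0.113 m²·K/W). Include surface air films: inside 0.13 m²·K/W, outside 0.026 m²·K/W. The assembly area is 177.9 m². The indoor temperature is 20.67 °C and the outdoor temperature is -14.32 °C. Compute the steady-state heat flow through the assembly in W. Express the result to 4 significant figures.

R_total = 0.13 + 0.08426 + 2.847 + 0.4316 + 0.113 + 0.026 = 3.6319 m²·K/W
Q = A·ΔT/R = 177.9 × (20.67 − (-14.32)) / 3.6319 = 1713.9 W

1714 W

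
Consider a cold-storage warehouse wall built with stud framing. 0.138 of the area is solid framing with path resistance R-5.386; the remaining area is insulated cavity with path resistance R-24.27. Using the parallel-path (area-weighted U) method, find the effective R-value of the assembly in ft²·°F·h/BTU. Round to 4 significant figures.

16.36 ft²·°F·h/BTU

U_eff = 0.862/24.27 + 0.138/5.386 = 0.035517 + 0.025622 = 0.061139
R_eff = 1/U_eff = 16.356 ft²·°F·h/BTU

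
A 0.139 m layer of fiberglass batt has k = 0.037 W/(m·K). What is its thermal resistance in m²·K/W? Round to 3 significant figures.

R = L/k = 0.139/0.037 = 3.757 m²·K/W

3.76 m²·K/W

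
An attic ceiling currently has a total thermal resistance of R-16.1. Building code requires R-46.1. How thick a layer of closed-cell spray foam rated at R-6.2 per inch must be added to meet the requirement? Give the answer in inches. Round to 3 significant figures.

ΔR = 46.1 − 16.1 = 30 ft²·°F·h/BTU
L = ΔR / (R/in) = 30/6.2 = 4.839 in

4.84 in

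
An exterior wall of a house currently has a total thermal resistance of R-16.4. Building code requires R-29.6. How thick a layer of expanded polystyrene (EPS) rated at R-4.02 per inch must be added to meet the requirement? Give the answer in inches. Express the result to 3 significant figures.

3.28 in

ΔR = 29.6 − 16.4 = 13.2 ft²·°F·h/BTU
L = ΔR / (R/in) = 13.2/4.02 = 3.284 in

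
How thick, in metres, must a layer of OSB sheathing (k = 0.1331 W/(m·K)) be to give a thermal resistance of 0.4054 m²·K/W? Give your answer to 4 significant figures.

L = R·k = 0.4054 × 0.1331 = 0.053959 m

0.05396 m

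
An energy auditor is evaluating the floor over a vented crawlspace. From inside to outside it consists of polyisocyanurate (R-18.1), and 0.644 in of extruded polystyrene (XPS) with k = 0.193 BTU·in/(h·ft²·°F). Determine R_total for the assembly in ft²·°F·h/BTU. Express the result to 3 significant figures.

0.644/0.193 = 3.337
R_total = 18.1 + 3.337 = 21.44 ft²·°F·h/BTU

21.4 ft²·°F·h/BTU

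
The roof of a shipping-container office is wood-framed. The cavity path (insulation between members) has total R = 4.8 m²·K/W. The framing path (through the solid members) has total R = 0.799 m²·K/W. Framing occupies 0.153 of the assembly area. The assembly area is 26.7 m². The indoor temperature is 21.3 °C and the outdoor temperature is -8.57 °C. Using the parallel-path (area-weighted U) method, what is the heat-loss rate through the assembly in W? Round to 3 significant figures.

U_eff = 0.847/4.8 + 0.153/0.799 = 0.1765 + 0.1915 = 0.3679
R_eff = 1/U_eff = 2.718 m²·K/W
Q = 26.7 × (21.3 − (-8.57)) / 2.718 = 293.4 W

293 W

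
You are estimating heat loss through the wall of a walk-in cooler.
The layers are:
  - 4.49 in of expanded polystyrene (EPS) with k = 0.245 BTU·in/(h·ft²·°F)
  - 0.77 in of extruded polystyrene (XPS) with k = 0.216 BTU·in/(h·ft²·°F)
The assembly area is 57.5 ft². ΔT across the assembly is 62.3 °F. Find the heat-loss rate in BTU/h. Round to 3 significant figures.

164 BTU/h

4.49/0.245 = 18.33
0.77/0.216 = 3.565
R_total = 18.33 + 3.565 = 21.89 ft²·°F·h/BTU
Q = A·ΔT/R = 57.5 × 62.3 / 21.89 = 163.6 BTU/h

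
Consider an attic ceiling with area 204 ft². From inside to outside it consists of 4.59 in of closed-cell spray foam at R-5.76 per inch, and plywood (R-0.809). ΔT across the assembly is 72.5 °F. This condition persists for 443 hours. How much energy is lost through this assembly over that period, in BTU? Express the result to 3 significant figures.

4.59 × 5.76 = 26.44
R_total = 26.44 + 0.809 = 27.25 ft²·°F·h/BTU
Q = 204 × 72.5 / 27.25 = 542.8 BTU/h
E = 542.8 × 443 = 240500 BTU

240000 BTU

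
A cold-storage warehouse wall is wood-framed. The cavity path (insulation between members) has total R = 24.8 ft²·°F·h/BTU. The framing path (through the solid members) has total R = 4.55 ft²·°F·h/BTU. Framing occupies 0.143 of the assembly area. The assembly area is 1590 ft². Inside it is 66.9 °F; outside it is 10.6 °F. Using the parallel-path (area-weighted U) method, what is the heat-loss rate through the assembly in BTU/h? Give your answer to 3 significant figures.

5910 BTU/h

U_eff = 0.857/24.8 + 0.143/4.55 = 0.03456 + 0.03143 = 0.06599
R_eff = 1/U_eff = 15.15 ft²·°F·h/BTU
Q = 1590 × (66.9 − 10.6) / 15.15 = 5907 BTU/h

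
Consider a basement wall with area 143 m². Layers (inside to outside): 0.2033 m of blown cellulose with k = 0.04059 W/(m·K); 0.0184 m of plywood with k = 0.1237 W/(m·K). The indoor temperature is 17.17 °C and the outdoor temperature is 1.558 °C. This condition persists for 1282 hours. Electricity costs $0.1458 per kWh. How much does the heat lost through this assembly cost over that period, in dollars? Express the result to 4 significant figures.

0.2033/0.04059 = 5.0086
0.0184/0.1237 = 0.14875
R_total = 5.0086 + 0.14875 = 5.1574 m²·K/W
Q = 143 × (17.17 − 1.558) / 5.1574 = 432.88 W
E = 432.88 W × 1282 h / 1000 = 554.95 kWh
Cost = 554.95 × 0.1458 = $80.912

80.91 dollars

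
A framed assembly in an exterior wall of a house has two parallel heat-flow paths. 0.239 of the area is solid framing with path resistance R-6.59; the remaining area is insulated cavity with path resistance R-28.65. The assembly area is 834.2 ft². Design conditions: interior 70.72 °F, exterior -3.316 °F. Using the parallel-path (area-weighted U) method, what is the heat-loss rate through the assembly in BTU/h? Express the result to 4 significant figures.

3880 BTU/h

U_eff = 0.761/28.65 + 0.239/6.59 = 0.026562 + 0.036267 = 0.062829
R_eff = 1/U_eff = 15.916 ft²·°F·h/BTU
Q = 834.2 × (70.72 − (-3.316)) / 15.916 = 3880.4 BTU/h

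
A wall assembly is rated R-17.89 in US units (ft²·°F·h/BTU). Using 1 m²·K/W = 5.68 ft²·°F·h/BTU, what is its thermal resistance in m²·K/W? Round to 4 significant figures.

3.150 m²·K/W

R_SI = 17.89/5.68 = 3.1496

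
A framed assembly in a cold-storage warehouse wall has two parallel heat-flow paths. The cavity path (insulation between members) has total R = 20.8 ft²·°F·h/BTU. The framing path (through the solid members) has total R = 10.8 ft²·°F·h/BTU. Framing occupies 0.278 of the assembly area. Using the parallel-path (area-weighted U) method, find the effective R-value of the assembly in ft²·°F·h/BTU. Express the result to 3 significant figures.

16.5 ft²·°F·h/BTU

U_eff = 0.722/20.8 + 0.278/10.8 = 0.03471 + 0.02574 = 0.06045
R_eff = 1/U_eff = 16.54 ft²·°F·h/BTU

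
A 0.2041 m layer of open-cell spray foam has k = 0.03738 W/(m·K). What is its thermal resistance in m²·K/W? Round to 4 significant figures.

5.460 m²·K/W

R = L/k = 0.2041/0.03738 = 5.4601 m²·K/W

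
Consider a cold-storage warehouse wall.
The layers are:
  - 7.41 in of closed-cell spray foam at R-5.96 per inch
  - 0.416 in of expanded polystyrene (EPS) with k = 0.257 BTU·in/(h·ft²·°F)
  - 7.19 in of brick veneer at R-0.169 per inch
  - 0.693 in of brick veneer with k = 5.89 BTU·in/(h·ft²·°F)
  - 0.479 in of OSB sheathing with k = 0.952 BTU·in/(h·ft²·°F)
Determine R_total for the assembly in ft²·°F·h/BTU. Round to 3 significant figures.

47.6 ft²·°F·h/BTU

7.41 × 5.96 = 44.16
0.416/0.257 = 1.619
7.19 × 0.169 = 1.215
0.693/5.89 = 0.1177
0.479/0.952 = 0.5032
R_total = 44.16 + 1.619 + 1.215 + 0.1177 + 0.5032 = 47.62 ft²·°F·h/BTU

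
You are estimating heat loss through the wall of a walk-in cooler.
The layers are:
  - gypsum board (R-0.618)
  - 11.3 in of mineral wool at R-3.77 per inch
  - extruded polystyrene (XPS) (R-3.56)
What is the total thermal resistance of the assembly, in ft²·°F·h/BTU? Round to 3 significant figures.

11.3 × 3.77 = 42.6
R_total = 0.618 + 42.6 + 3.56 = 46.78 ft²·°F·h/BTU

46.8 ft²·°F·h/BTU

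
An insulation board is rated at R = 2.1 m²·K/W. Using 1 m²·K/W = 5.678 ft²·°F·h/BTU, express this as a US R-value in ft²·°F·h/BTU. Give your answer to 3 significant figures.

R_US = 2.1 × 5.678 = 11.92

11.9 ft²·°F·h/BTU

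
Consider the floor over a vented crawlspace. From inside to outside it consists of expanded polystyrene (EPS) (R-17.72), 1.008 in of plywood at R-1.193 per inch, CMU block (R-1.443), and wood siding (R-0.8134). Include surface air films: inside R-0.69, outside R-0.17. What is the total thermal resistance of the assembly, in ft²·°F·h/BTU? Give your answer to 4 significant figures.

22.04 ft²·°F·h/BTU

1.008 × 1.193 = 1.2025
R_total = 0.69 + 17.72 + 1.2025 + 1.443 + 0.8134 + 0.17 = 22.039 ft²·°F·h/BTU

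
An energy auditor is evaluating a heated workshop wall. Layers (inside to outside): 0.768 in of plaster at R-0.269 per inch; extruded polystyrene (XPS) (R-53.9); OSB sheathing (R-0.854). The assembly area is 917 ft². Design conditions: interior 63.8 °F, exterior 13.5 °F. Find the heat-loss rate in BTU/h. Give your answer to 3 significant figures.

0.768 × 0.269 = 0.2066
R_total = 0.2066 + 53.9 + 0.854 = 54.96 ft²·°F·h/BTU
Q = A·ΔT/R = 917 × (63.8 − 13.5) / 54.96 = 839.2 BTU/h

839 BTU/h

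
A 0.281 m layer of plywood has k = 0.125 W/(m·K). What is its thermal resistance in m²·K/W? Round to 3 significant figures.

R = L/k = 0.281/0.125 = 2.248 m²·K/W

2.25 m²·K/W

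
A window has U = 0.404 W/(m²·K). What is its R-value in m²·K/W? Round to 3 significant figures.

R = 1/U = 1/0.404 = 2.475

2.48 m²·K/W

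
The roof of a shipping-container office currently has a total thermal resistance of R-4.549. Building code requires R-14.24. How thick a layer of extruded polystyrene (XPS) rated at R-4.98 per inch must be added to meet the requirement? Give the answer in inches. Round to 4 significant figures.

ΔR = 14.24 − 4.549 = 9.691 ft²·°F·h/BTU
L = ΔR / (R/in) = 9.691/4.98 = 1.946 in

1.946 in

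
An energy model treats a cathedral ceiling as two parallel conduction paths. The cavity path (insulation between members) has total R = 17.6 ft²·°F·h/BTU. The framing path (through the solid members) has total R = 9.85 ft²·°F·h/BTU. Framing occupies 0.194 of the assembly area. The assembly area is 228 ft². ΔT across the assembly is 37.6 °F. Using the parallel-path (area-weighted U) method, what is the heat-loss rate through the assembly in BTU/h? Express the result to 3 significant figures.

U_eff = 0.806/17.6 + 0.194/9.85 = 0.0458 + 0.0197 = 0.06549
R_eff = 1/U_eff = 15.27 ft²·°F·h/BTU
Q = 228 × 37.6 / 15.27 = 561.4 BTU/h

561 BTU/h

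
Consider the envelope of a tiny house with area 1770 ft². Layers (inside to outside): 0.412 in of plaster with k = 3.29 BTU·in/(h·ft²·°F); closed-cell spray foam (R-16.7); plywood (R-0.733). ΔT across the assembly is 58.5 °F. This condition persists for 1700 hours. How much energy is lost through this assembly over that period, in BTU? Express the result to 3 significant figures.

0.412/3.29 = 0.1252
R_total = 0.1252 + 16.7 + 0.733 = 17.56 ft²·°F·h/BTU
Q = 1770 × 58.5 / 17.56 = 5897 BTU/h
E = 5897 × 1700 = 10030000 BTU

10000000 BTU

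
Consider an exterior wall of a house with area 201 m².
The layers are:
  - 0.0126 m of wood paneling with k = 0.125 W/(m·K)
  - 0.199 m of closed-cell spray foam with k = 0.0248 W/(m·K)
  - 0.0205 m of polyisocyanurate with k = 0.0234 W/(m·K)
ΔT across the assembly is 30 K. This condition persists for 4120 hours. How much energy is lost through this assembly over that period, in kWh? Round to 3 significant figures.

2760 kWh

0.0126/0.125 = 0.1008
0.199/0.0248 = 8.024
0.0205/0.0234 = 0.8761
R_total = 0.1008 + 8.024 + 0.8761 = 9.001 m²·K/W
Q = 201 × 30 / 9.001 = 669.9 W
E = 669.9 W × 4120 h / 1000 = 2760 kWh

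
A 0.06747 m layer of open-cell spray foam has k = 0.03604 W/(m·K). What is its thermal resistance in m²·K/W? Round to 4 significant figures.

1.872 m²·K/W

R = L/k = 0.06747/0.03604 = 1.8721 m²·K/W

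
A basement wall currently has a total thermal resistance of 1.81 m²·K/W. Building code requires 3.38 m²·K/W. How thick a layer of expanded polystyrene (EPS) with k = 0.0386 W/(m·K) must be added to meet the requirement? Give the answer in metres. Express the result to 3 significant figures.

ΔR = 3.38 − 1.81 = 1.57 m²·K/W
L = ΔR × k = 1.57 × 0.0386 = 0.0606 m

0.0606 m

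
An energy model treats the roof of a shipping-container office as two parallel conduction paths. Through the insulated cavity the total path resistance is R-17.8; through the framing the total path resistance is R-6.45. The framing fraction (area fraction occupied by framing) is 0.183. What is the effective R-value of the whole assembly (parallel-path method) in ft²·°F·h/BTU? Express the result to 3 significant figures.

U_eff = 0.817/17.8 + 0.183/6.45 = 0.0459 + 0.02837 = 0.07427
R_eff = 1/U_eff = 13.46 ft²·°F·h/BTU

13.5 ft²·°F·h/BTU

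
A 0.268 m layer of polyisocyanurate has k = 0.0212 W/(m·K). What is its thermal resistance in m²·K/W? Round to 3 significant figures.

R = L/k = 0.268/0.0212 = 12.64 m²·K/W

12.6 m²·K/W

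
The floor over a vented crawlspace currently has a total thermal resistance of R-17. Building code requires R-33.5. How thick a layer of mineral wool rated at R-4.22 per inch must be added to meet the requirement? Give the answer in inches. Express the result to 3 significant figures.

3.91 in

ΔR = 33.5 − 17 = 16.5 ft²·°F·h/BTU
L = ΔR / (R/in) = 16.5/4.22 = 3.91 in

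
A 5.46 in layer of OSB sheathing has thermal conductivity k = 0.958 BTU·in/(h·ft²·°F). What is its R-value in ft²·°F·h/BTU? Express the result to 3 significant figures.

R = L/k = 5.46/0.958 = 5.699 ft²·°F·h/BTU

5.70 ft²·°F·h/BTU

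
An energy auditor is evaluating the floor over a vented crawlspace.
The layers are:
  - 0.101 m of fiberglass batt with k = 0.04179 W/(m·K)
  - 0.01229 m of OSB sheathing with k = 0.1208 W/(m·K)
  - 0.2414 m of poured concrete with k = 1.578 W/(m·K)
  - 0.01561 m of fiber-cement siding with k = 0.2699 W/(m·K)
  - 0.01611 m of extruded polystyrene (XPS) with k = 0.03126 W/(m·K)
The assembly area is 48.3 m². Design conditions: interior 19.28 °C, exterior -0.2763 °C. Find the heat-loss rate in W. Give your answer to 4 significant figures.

291.1 W

0.101/0.04179 = 2.4168
0.01229/0.1208 = 0.10174
0.2414/1.578 = 0.15298
0.01561/0.2699 = 0.057836
0.01611/0.03126 = 0.51536
R_total = 2.4168 + 0.10174 + 0.15298 + 0.057836 + 0.51536 = 3.2448 m²·K/W
Q = A·ΔT/R = 48.3 × (19.28 − (-0.2763)) / 3.2448 = 291.11 W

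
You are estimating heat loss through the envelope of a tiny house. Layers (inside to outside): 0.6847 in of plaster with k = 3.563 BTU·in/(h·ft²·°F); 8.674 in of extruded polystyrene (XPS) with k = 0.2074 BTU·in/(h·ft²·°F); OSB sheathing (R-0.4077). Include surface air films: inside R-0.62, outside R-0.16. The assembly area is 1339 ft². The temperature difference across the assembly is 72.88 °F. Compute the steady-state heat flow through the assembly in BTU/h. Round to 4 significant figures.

2259 BTU/h

0.6847/3.563 = 0.19217
8.674/0.2074 = 41.823
R_total = 0.62 + 0.19217 + 41.823 + 0.4077 + 0.16 = 43.202 ft²·°F·h/BTU
Q = A·ΔT/R = 1339 × 72.88 / 43.202 = 2258.8 BTU/h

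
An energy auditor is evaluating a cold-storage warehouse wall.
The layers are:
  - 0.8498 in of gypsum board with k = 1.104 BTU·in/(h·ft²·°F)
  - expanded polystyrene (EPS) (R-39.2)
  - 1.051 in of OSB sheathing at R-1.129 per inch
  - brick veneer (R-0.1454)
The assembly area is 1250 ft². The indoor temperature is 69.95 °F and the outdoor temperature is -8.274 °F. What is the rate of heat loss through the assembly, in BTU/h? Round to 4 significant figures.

2367 BTU/h

0.8498/1.104 = 0.76975
1.051 × 1.129 = 1.1866
R_total = 0.76975 + 39.2 + 1.1866 + 0.1454 = 41.302 ft²·°F·h/BTU
Q = A·ΔT/R = 1250 × (69.95 − (-8.274)) / 41.302 = 2367.5 BTU/h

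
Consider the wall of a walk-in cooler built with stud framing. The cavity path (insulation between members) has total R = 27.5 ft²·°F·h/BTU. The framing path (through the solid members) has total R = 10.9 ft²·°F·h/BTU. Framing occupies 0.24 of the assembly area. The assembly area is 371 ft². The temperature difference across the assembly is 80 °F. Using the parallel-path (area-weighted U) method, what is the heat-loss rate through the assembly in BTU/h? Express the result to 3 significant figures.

1470 BTU/h

U_eff = 0.76/27.5 + 0.24/10.9 = 0.02764 + 0.02202 = 0.04965
R_eff = 1/U_eff = 20.14 ft²·°F·h/BTU
Q = 371 × 80 / 20.14 = 1474 BTU/h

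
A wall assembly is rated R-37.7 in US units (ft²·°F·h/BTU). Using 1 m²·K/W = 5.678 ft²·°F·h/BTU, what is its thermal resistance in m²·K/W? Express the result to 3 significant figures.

6.64 m²·K/W

R_SI = 37.7/5.678 = 6.64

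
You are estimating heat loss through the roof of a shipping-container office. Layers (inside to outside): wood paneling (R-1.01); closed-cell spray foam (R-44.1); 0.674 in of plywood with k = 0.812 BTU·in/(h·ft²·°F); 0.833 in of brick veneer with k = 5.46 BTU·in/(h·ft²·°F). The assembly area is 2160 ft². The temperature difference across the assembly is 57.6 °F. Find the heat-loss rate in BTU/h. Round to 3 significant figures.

0.674/0.812 = 0.83
0.833/5.46 = 0.1526
R_total = 1.01 + 44.1 + 0.83 + 0.1526 = 46.09 ft²·°F·h/BTU
Q = A·ΔT/R = 2160 × 57.6 / 46.09 = 2699 BTU/h

2700 BTU/h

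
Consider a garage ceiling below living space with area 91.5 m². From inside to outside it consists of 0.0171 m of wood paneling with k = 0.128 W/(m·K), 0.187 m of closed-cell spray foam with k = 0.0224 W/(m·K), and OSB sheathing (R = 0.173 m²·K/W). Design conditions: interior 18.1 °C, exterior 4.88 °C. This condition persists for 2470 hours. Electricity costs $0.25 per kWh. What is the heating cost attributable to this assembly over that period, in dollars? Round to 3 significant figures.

86.3 dollars

0.0171/0.128 = 0.1336
0.187/0.0224 = 8.348
R_total = 0.1336 + 8.348 + 0.173 = 8.655 m²·K/W
Q = 91.5 × (18.1 − 4.88) / 8.655 = 139.8 W
E = 139.8 W × 2470 h / 1000 = 345.2 kWh
Cost = 345.2 × 0.25 = $86.3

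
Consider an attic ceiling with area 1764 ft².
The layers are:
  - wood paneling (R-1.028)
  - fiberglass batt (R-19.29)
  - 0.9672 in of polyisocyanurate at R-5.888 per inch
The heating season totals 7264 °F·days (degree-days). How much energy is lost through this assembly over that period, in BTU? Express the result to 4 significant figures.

0.9672 × 5.888 = 5.6949
R_total = 1.028 + 19.29 + 5.6949 = 26.013 ft²·°F·h/BTU
E = A × HDD × 24 / R = 1764 × 7264 × 24 / 26.013 = 11822000 BTU

11820000 BTU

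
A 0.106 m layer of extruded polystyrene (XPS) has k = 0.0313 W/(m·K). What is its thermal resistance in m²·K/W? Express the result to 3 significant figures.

R = L/k = 0.106/0.0313 = 3.387 m²·K/W

3.39 m²·K/W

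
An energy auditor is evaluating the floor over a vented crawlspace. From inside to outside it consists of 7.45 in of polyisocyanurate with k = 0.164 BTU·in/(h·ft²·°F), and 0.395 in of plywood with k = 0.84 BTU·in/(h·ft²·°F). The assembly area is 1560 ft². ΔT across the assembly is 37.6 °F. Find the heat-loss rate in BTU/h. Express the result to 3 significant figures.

1280 BTU/h

7.45/0.164 = 45.43
0.395/0.84 = 0.4702
R_total = 45.43 + 0.4702 = 45.9 ft²·°F·h/BTU
Q = A·ΔT/R = 1560 × 37.6 / 45.9 = 1278 BTU/h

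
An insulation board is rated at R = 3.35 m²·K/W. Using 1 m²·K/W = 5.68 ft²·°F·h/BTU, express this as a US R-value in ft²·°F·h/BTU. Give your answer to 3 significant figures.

19.0 ft²·°F·h/BTU

R_US = 3.35 × 5.68 = 19.03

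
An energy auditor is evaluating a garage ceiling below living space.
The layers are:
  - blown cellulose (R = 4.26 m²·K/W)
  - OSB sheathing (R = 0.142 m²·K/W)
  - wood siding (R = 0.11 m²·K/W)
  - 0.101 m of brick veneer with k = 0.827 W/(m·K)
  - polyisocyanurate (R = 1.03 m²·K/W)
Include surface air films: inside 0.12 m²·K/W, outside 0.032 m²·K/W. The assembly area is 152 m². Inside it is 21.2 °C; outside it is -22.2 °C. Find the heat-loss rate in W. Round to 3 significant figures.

1130 W

0.101/0.827 = 0.1221
R_total = 0.12 + 4.26 + 0.142 + 0.11 + 0.1221 + 1.03 + 0.032 = 5.816 m²·K/W
Q = A·ΔT/R = 152 × (21.2 − (-22.2)) / 5.816 = 1134 W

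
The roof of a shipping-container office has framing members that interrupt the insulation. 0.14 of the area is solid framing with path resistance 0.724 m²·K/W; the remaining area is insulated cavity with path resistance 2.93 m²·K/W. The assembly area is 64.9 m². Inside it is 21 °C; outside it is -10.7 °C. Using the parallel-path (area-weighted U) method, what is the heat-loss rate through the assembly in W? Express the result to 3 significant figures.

1000 W

U_eff = 0.86/2.93 + 0.14/0.724 = 0.2935 + 0.1934 = 0.4869
R_eff = 1/U_eff = 2.054 m²·K/W
Q = 64.9 × (21 − (-10.7)) / 2.054 = 1002 W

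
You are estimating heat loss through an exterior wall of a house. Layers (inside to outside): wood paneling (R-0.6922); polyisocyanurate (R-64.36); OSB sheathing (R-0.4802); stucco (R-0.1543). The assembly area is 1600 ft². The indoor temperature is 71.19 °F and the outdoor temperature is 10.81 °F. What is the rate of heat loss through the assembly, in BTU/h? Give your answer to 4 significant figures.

1471 BTU/h

R_total = 0.6922 + 64.36 + 0.4802 + 0.1543 = 65.687 ft²·°F·h/BTU
Q = A·ΔT/R = 1600 × (71.19 − 10.81) / 65.687 = 1470.7 BTU/h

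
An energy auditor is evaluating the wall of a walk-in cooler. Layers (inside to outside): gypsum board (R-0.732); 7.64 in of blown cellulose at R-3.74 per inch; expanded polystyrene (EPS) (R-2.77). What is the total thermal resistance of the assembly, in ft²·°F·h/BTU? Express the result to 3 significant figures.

7.64 × 3.74 = 28.57
R_total = 0.732 + 28.57 + 2.77 = 32.08 ft²·°F·h/BTU

32.1 ft²·°F·h/BTU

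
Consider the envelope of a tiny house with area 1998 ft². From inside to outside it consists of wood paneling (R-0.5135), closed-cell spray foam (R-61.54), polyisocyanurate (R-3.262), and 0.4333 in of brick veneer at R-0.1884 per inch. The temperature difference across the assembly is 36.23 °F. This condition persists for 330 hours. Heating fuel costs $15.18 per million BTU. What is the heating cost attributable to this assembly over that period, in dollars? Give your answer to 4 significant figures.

0.4333 × 0.1884 = 0.081634
R_total = 0.5135 + 61.54 + 3.262 + 0.081634 = 65.397 ft²·°F·h/BTU
Q = 1998 × 36.23 / 65.397 = 1106.9 BTU/h
E = 1106.9 × 330 = 365270 BTU
Cost = 365270/10⁶ × 15.18 = $5.5449

5.545 dollars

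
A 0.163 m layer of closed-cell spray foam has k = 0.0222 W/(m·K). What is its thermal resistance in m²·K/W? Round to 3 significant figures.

7.34 m²·K/W

R = L/k = 0.163/0.0222 = 7.342 m²·K/W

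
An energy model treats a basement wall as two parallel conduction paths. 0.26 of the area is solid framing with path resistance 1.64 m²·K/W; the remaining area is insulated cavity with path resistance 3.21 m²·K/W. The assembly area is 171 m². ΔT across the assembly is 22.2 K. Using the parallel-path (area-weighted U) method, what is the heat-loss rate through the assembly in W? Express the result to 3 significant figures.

1480 W

U_eff = 0.74/3.21 + 0.26/1.64 = 0.2305 + 0.1585 = 0.3891
R_eff = 1/U_eff = 2.57 m²·K/W
Q = 171 × 22.2 / 2.57 = 1477 W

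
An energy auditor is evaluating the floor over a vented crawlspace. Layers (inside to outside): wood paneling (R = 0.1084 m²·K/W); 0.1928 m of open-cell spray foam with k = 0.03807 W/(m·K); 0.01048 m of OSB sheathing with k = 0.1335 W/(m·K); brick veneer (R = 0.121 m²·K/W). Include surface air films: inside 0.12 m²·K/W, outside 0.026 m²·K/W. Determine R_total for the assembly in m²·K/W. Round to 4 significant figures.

0.1928/0.03807 = 5.0644
0.01048/0.1335 = 0.078502
R_total = 0.12 + 0.1084 + 5.0644 + 0.078502 + 0.121 + 0.026 = 5.5183 m²·K/W

5.518 m²·K/W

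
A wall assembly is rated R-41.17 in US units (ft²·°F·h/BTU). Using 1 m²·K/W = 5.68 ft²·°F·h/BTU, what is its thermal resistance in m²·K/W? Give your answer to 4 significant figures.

7.248 m²·K/W

R_SI = 41.17/5.68 = 7.2482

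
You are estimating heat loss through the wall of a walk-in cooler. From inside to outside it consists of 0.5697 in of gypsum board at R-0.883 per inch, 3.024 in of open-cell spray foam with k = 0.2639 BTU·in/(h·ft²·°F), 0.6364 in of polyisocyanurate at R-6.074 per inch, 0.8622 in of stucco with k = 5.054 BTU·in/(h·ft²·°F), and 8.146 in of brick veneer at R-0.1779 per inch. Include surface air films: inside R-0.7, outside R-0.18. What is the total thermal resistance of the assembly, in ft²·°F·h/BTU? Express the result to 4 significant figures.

18.33 ft²·°F·h/BTU

0.5697 × 0.883 = 0.50305
3.024/0.2639 = 11.459
0.6364 × 6.074 = 3.8655
0.8622/5.054 = 0.1706
8.146 × 0.1779 = 1.4492
R_total = 0.7 + 0.50305 + 11.459 + 3.8655 + 0.1706 + 1.4492 + 0.18 = 18.327 ft²·°F·h/BTU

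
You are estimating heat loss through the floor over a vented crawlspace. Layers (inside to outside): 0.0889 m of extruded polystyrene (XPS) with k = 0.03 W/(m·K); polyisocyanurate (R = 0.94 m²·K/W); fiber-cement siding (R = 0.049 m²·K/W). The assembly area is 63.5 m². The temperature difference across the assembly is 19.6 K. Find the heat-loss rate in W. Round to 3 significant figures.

0.0889/0.03 = 2.963
R_total = 2.963 + 0.94 + 0.049 = 3.952 m²·K/W
Q = A·ΔT/R = 63.5 × 19.6 / 3.952 = 314.9 W

315 W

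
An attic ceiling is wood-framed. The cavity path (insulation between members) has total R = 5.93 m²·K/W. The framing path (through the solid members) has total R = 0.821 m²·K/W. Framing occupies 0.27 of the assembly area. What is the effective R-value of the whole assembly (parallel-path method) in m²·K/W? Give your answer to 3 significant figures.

U_eff = 0.73/5.93 + 0.27/0.821 = 0.1231 + 0.3289 = 0.452
R_eff = 1/U_eff = 2.213 m²·K/W

2.21 m²·K/W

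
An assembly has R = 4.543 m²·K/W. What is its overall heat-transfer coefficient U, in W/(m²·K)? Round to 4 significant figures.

0.2201 W/(m²·K)

U = 1/R = 1/4.543 = 0.22012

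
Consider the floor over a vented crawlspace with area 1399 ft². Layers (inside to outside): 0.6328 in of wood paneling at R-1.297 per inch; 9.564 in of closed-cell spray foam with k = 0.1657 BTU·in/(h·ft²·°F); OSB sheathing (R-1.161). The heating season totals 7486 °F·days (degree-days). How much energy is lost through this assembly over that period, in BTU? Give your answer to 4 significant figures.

0.6328 × 1.297 = 0.82074
9.564/0.1657 = 57.719
R_total = 0.82074 + 57.719 + 1.161 = 59.701 ft²·°F·h/BTU
E = A × HDD × 24 / R = 1399 × 7486 × 24 / 59.701 = 4210200 BTU

4210000 BTU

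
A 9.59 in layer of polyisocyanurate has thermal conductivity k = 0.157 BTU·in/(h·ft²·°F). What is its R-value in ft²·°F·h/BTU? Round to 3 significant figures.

61.1 ft²·°F·h/BTU

R = L/k = 9.59/0.157 = 61.08 ft²·°F·h/BTU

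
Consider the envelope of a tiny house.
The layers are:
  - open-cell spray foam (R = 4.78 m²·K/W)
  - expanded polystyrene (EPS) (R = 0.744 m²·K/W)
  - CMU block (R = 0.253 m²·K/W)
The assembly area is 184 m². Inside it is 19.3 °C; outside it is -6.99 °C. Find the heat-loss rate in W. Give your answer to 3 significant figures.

R_total = 4.78 + 0.744 + 0.253 = 5.777 m²·K/W
Q = A·ΔT/R = 184 × (19.3 − (-6.99)) / 5.777 = 837.3 W

837 W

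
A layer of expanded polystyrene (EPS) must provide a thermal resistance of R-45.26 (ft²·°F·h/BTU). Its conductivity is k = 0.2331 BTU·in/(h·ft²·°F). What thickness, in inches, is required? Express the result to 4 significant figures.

10.55 in

L = R × k = 45.26 × 0.2331 = 10.55 in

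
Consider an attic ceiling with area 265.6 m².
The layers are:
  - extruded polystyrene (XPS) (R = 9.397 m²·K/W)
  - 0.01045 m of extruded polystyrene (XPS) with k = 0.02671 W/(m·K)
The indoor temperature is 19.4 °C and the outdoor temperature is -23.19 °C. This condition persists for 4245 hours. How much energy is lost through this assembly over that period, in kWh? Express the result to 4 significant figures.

0.01045/0.02671 = 0.39124
R_total = 9.397 + 0.39124 = 9.7882 m²·K/W
Q = 265.6 × (19.4 − (-23.19)) / 9.7882 = 1155.7 W
E = 1155.7 W × 4245 h / 1000 = 4905.8 kWh

4906 kWh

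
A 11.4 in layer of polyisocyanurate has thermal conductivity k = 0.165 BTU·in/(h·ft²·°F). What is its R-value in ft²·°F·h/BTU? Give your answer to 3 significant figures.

R = L/k = 11.4/0.165 = 69.09 ft²·°F·h/BTU

69.1 ft²·°F·h/BTU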